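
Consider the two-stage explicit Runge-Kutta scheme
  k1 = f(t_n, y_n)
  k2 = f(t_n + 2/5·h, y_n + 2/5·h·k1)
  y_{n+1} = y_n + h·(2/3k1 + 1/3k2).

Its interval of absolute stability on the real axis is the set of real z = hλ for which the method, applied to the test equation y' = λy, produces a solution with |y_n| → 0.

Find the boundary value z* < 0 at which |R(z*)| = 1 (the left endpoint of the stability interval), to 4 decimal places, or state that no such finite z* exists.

left endpoint -7.5000.

Test eqn y'=λy, z=hλ:
  k1=λy_n ⇒ h·k1=z·y_n;  k2=λ(1+2/5z)y_n ⇒ h·k2=z(1+2/5z)y_n
  y_{n+1}/y_n = 1 + 2/3z + 1/3z(1+2/5z) = 1 + z + 2/15z²
  Hence R(z) = 1 + z + 2/15z².

Boundary: |R(x)|=1, x<0.
x=-0.57: |R|=0.4733
R=1: x+2/15x²=0 ⇒ x=−15/2=-7.5000; min R=1−1/(4·2/15)=-0.8750>−1
Confirm numerically:
  x=-5.515: |R|=0.45964 <1
  x=-4.848: |R|=0.71425 <1
  x=-4.746: |R|=0.74273 <1
  x=-3.354: |R|=0.85409 <1
  x=-7.990: |R|=1.52201 >1
  x=-7.985: |R|=1.51636 >1
Stable set (-7.5000, 0).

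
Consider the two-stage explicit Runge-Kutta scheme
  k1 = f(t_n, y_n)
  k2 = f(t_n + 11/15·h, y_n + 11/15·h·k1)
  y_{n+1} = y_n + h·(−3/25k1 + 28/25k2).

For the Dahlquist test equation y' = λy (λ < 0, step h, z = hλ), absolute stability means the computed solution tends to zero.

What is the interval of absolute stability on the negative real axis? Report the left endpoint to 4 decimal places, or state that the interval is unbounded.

(-1.2175, 0).

Set f=λy, z=hλ:
  k1=λy_n ⇒ h·k1=z·y_n;  k2=λ(1+11/15z)y_n ⇒ h·k2=z(1+11/15z)y_n
  y_{n+1}/y_n = 1 − 3/25z + 28/25z(1+11/15z) = 1 + z + 308/375z²
  ⇒ R(z) = 1 + z + 308/375z².

Boundary: |R(x)|=1, x<0.
x=-0.81: |R|=0.7289
R=1: x+308/375x²=0 ⇒ x=−375/308=-1.2175; min R=1−1/(4·308/375)=0.6956>−1
Confirm numerically:
  x=-0.926: |R|=0.77827 <1
  x=-0.767: |R|=0.71618 <1
  x=-0.725: |R|=0.70671 <1
  x=-1.673: |R|=1.62585 >1
  x=-1.376: |R|=1.17909 >1
So |R|<1 on (-1.2175, 0).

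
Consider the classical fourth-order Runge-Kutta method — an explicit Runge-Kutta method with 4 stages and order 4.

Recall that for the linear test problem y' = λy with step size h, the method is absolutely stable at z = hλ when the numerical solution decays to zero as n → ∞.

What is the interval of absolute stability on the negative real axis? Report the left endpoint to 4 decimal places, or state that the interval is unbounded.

z∈(-2.7853,0).

With y'=λy (z=hλ):
  order 4, 4-stage ⇒ R(z)=1+z+z^2/2+z^3/6+z^4/24
  (e.g. R(-1.57)=0.27062, |R|=0.27062)

Boundary: |R(x)|=1, x<0.
x=-1.57: |R|=0.2706
|R(-3.04)|=1.4570 |R(-0.78)|=0.4605 |R(-0.76)|=0.4695
Bisect:
  x_lo=-3.4833 |R|=2.6733  x_hi=-0.1825 |R|=0.8332
  mid=-1.83287 |R|=0.29084 →hi
  mid=-2.65806 |R|=0.82452 →hi
  mid=-3.07066 |R|=1.52267 →lo
  mid=-2.86436 |R|=1.12590 →lo
  mid=-2.76121 |R|=0.96429 →hi
  mid=-2.81278 |R|=1.04224 →lo
  mid=-2.78700 |R|=1.00257 →lo
  mid=-2.77410 |R|=0.98326 →hi
  mid=-2.78055 |R|=0.99287 →hi
  mid=-2.78377 |R|=0.99771 →hi
  ...
  [-2.78539,-2.78518] ⇒ x*=-2.7853
So |R|<1 on (-2.7853, 0).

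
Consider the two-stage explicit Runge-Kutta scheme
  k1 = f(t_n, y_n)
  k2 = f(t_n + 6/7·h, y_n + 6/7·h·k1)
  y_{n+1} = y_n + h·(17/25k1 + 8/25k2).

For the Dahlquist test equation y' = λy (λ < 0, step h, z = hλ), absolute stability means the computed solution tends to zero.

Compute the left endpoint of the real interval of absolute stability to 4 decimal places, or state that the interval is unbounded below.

On y'=λy, z=hλ:
  k1=λy_n ⇒ h·k1=z·y_n;  k2=λ(1+6/7z)y_n ⇒ h·k2=z(1+6/7z)y_n
  y_{n+1}/y_n = 1 + 17/25z + 8/25z(1+6/7z) = 1 + z + 48/175z²
  Hence R(z) = 1 + z + 48/175z².

Solve |R(x)|<1 on ℝ⁻.
x=-0.42: |R|=0.6284
R=1: x+48/175x²=0 ⇒ x=−175/48=-3.6458; min R=1−1/(4·48/175)=0.0885>−1
Confirm numerically:
  x=-3.445: |R|=0.81023 <1
  x=-3.276: |R|=0.66768 <1
  x=-1.912: |R|=0.09072 <1
  x=-4.145: |R|=1.56751 >1
  x=-3.862: |R|=1.22898 >1
So |R|<1 on (-3.6458, 0).

left endpoint -3.6458.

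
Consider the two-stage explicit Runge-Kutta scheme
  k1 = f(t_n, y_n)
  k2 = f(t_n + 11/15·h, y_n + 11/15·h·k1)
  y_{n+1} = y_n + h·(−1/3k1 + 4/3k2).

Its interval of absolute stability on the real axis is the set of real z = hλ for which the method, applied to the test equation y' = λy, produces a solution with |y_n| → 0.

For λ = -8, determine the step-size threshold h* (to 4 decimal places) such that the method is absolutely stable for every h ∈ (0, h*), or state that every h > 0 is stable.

Set f=λy, z=hλ:
  k1=λy_n ⇒ h·k1=z·y_n;  k2=λ(1+11/15z)y_n ⇒ h·k2=z(1+11/15z)y_n
  y_{n+1}/y_n = 1 − 1/3z + 4/3z(1+11/15z) = 1 + z + 44/45z²
  R(z) = 1 + z + 44/45z².

Find x<0 with |R(x)|<1.
x=-1.1: |R|=1.0831
R=1: x+44/45x²=0 ⇒ x=−45/44=-1.0227; min R=1−1/(4·44/45)=0.7443>−1
Confirm numerically:
  x=-0.953: |R|=0.93503 <1
  x=-0.951: |R|=0.93330 <1
  x=-0.917: |R|=0.90520 <1
  x=-0.610: |R|=0.75383 <1
  x=-1.380: |R|=1.48208 >1
  x=-1.281: |R|=1.32350 >1
  x=-1.209: |R|=1.22020 >1
So |R|<1 on (-1.0227, 0).

(-1.0227,0); λ=-8 ⇒ h* = (45/44)/8 = 0.1278.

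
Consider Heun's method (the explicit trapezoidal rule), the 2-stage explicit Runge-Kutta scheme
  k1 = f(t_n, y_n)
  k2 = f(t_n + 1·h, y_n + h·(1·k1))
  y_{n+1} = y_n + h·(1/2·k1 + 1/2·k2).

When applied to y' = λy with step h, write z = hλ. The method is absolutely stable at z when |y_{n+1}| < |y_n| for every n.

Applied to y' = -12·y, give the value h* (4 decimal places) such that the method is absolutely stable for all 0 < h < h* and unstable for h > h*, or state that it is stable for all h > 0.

With y'=λy (z=hλ):
  order 2, 2-stage ⇒ R(z)=1+z+z^2/2
  (e.g. R(-0.59)=0.58405, |R|=0.58405)

Solve |R(x)|<1 on ℝ⁻.
x=-0.59: |R|=0.5840
|R(-2.34)|=1.3978 |R(-1.32)|=0.5512
Bisect:
  x_lo=-2.4413 |R|=1.5386  x_hi=-0.3617 |R|=0.7037
  mid=-1.40147 |R|=0.58059 →hi
  mid=-1.92137 |R|=0.92446 →hi
  mid=-2.18132 |R|=1.19776 →lo
  mid=-2.05134 |R|=1.05266 →lo
  mid=-1.98636 |R|=0.98645 →hi
  mid=-2.01885 |R|=1.01903 →lo
  mid=-2.00260 |R|=1.00261 →lo
  ...
  [-2.00006,-1.99994] ⇒ x*=-2.0000
So |R|<1 on (-2.0000, 0).

(-2.0000,0); λ=-12 ⇒ h* = 0.1667.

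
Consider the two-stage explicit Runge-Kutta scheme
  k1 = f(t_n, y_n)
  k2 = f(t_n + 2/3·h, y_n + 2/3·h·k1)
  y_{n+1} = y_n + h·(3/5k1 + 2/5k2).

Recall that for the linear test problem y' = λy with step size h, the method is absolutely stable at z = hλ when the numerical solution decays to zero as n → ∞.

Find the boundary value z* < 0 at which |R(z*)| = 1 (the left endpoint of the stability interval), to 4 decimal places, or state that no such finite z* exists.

On y'=λy, z=hλ:
  k1=λy_n ⇒ h·k1=z·y_n;  k2=λ(1+2/3z)y_n ⇒ h·k2=z(1+2/3z)y_n
  y_{n+1}/y_n = 1 + 3/5z + 2/5z(1+2/3z) = 1 + z + 4/15z²
  Hence R(z) = 1 + z + 4/15z².

Solve |R(x)|<1 on ℝ⁻.
x=-1.4: |R|=0.1227
R=1: x+4/15x²=0 ⇒ x=−15/4=-3.7500; min R=1−1/(4·4/15)=0.0625>−1
Confirm numerically:
  x=-3.386: |R|=0.67133 <1
  x=-3.204: |R|=0.53350 <1
  x=-2.792: |R|=0.28674 <1
  x=-1.542: |R|=0.09207 <1
  x=-4.260: |R|=1.57936 >1
  x=-3.835: |R|=1.08693 >1
Interval (-3.7500, 0).

left endpoint -3.7500.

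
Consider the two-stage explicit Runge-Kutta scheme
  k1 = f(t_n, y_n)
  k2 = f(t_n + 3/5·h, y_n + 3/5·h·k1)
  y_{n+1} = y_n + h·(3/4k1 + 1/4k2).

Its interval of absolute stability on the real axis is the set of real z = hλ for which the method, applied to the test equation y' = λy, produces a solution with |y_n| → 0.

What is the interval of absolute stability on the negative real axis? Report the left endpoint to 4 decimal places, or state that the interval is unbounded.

(-6.6667, 0).

With y'=λy (z=hλ):
  k1=λy_n ⇒ h·k1=z·y_n;  k2=λ(1+3/5z)y_n ⇒ h·k2=z(1+3/5z)y_n
  y_{n+1}/y_n = 1 + 3/4z + 1/4z(1+3/5z) = 1 + z + 3/20z²
  so R(z) = 1 + z + 3/20z².

Need |R(x)|<1, x<0.
x=-0.81: |R|=0.2884
R=1: x+3/20x²=0 ⇒ x=−20/3=-6.6667; min R=1−1/(4·3/20)=-0.6667>−1
Confirm numerically:
  x=-5.347: |R|=0.05844 <1
  x=-4.633: |R|=0.41330 <1
  x=-4.370: |R|=0.50547 <1
  x=-6.880: |R|=1.22016 >1
  x=-6.780: |R|=1.11526 >1
So |R|<1 on (-6.6667, 0).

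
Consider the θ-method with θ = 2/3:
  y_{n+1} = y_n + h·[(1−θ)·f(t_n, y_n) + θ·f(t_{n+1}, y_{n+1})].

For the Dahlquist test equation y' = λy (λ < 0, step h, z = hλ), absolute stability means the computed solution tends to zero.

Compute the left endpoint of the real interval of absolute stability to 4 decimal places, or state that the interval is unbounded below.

With y'=λy (z=hλ):
  y_{n+1} = y_n + z·[1/3·y_n + 2/3·y_{n+1}] ⇒ (1 − 2/3z)y_{n+1} = (1 + 1/3z)y_n
  Hence R(z) = (1 + 1/3z)/(1 − 2/3z).

Solve |R(x)|<1 on ℝ⁻.
x=-0.53: |R|=0.6084
x=-2: |R|=0.1429
x=-10: |R|=0.3043
x=-100: |R|=0.4778
θ=2/3≥1/2 ⇒ |1+1/3x|<|1−2/3x| ∀x<0 ⇒ stable on all of ℝ⁻.

unbounded; (−∞, 0).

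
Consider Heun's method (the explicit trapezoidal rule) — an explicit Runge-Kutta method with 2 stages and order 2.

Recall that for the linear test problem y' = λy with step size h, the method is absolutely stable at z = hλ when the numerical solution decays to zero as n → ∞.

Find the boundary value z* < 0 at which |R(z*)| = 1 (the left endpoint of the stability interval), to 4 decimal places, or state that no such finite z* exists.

On y'=λy, z=hλ:
  order 2, 2-stage ⇒ R(z)=1+z+z^2/2
  (e.g. R(-0.93)=0.50245, |R|=0.50245)

Find x<0 with |R(x)|<1.
x=-0.93: |R|=0.5025
|R(-1.92)|=0.9232 |R(-1.73)|=0.7664 |R(-1.05)|=0.5012
Bisect:
  x_lo=-2.7999 |R|=2.1199  x_hi=-0.2151 |R|=0.8081
  mid=-1.50750 |R|=0.62878 →hi
  mid=-2.15372 |R|=1.16553 →lo
  mid=-1.83061 |R|=0.84495 →hi
  mid=-1.99216 |R|=0.99219 →hi
  mid=-2.07294 |R|=1.07560 →lo
  mid=-2.03255 |R|=1.03308 →lo
  mid=-2.01236 |R|=1.01243 →lo
  mid=-2.00226 |R|=1.00226 →lo
  ...
  [-2.00005,-1.99989] ⇒ x*=-2.0000
So |R|<1 on (-2.0000, 0).

z* = -2.0000.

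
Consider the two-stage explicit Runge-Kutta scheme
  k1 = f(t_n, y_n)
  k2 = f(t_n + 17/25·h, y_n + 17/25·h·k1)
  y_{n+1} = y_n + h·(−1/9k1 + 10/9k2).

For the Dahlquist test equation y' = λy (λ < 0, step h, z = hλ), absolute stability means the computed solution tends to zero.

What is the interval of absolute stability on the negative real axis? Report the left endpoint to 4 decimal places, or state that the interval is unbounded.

Set f=λy, z=hλ:
  k1=λy_n ⇒ h·k1=z·y_n;  k2=λ(1+17/25z)y_n ⇒ h·k2=z(1+17/25z)y_n
  y_{n+1}/y_n = 1 − 1/9z + 10/9z(1+17/25z) = 1 + z + 34/45z²
  Hence R(z) = 1 + z + 34/45z².

Solve |R(x)|<1 on ℝ⁻.
x=-1.05: |R|=0.7830
R=1: x+34/45x²=0 ⇒ x=−45/34=-1.3235; min R=1−1/(4·34/45)=0.6691>−1
Confirm numerically:
  x=-1.295: |R|=0.97209 <1
  x=-0.800: |R|=0.68356 <1
  x=-0.710: |R|=0.67088 <1
  x=-0.554: |R|=0.67789 <1
  x=-1.532: |R|=1.24131 >1
  x=-1.525: |R|=1.23214 >1
So |R|<1 on (-1.3235, 0).

z∈(-1.3235,0).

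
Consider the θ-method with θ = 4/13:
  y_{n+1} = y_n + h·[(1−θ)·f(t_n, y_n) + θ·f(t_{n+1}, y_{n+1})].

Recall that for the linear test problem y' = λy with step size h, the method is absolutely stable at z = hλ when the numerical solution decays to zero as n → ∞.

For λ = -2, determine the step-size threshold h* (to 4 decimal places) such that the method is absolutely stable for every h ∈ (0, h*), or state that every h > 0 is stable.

(-5.2000,0); λ=-2 ⇒ h* = (26/5)/2 = 2.6000.

With y'=λy (z=hλ):
  y_{n+1} = y_n + z·[9/13·y_n + 4/13·y_{n+1}] ⇒ (1 − 4/13z)y_{n+1} = (1 + 9/13z)y_n
  so R(z) = (1 + 9/13z)/(1 − 4/13z).

Solve |R(x)|<1 on ℝ⁻.
x=-1.36: |R|=0.0412
R=−1: 1+9/13x = −1+4/13x ⇒ -5/13x=2 ⇒ x=2/(-5/13)=-5.2000
Confirm numerically:
  x=-4.579: |R|=0.90085 <1
  x=-3.394: |R|=0.66022 <1
  x=-2.744: |R|=0.48782 <1
  x=-2.454: |R|=0.39823 <1
  x=-5.560: |R|=1.05108 >1
  x=-5.331: |R|=1.01908 >1
So |R|<1 on (-5.2000, 0).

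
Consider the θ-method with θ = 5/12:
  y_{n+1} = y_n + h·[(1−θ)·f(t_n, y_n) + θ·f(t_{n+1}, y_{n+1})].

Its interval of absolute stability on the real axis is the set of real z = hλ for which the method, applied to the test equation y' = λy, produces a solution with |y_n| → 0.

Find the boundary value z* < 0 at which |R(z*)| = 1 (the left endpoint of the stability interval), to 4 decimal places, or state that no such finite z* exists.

With y'=λy (z=hλ):
  y_{n+1} = y_n + z·[7/12·y_n + 5/12·y_{n+1}] ⇒ (1 − 5/12z)y_{n+1} = (1 + 7/12z)y_n
  ⇒ R(z) = (1 + 7/12z)/(1 − 5/12z).

Boundary: |R(x)|=1, x<0.
x=-1.51: |R|=0.0731
R=−1: 1+7/12x = −1+5/12x ⇒ -1/6x=2 ⇒ x=2/(-1/6)=-12.0000
Confirm numerically:
  x=-11.029: |R|=0.97108 <1
  x=-8.960: |R|=0.89296 <1
  x=-6.261: |R|=0.73495 <1
  x=-4.844: |R|=0.60486 <1
  x=-12.558: |R|=1.01492 >1
  x=-12.181: |R|=1.00497 >1
So |R|<1 on (-12.0000, 0).

z* = -12.0000.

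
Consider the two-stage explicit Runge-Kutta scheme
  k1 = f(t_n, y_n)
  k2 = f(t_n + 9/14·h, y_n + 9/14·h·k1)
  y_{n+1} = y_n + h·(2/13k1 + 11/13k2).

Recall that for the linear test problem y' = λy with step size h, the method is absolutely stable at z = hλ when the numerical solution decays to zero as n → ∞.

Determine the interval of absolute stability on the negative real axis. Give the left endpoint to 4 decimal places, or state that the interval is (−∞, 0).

(-1.8384, 0).

Test eqn y'=λy, z=hλ:
  k1=λy_n ⇒ h·k1=z·y_n;  k2=λ(1+9/14z)y_n ⇒ h·k2=z(1+9/14z)y_n
  y_{n+1}/y_n = 1 + 2/13z + 11/13z(1+9/14z) = 1 + z + 99/182z²
  R(z) = 1 + z + 99/182z².

Find x<0 with |R(x)|<1.
x=-0.4: |R|=0.6870
R=1: x+99/182x²=0 ⇒ x=−182/99=-1.8384; min R=1−1/(4·99/182)=0.5404>−1
Confirm numerically:
  x=-1.710: |R|=0.88058 <1
  x=-1.255: |R|=0.60174 <1
  x=-1.144: |R|=0.56789 <1
  x=-1.030: |R|=0.54708 <1
  x=-2.275: |R|=1.54031 >1
  x=-2.231: |R|=1.47647 >1
  x=-1.930: |R|=1.09618 >1
So |R|<1 on (-1.8384, 0).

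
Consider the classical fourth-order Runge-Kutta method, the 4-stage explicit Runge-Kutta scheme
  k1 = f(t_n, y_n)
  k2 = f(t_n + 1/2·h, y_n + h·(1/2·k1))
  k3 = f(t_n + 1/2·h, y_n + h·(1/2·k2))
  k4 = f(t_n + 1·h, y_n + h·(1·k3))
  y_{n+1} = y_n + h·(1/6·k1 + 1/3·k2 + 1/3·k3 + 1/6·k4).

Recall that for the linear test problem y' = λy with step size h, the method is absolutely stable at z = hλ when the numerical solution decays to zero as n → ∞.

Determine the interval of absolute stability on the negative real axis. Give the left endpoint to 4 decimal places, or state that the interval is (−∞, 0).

z∈(-2.7853,0).

Set f=λy, z=hλ:
  order 4, 4-stage ⇒ R(z)=1+z+z^2/2+z^3/6+z^4/24
  (e.g. R(-1.75)=0.27881, |R|=0.27881)

Need |R(x)|<1, x<0.
x=-1.75: |R|=0.2788
|R(-3.17)|=1.7528 |R(-1.89)|=0.3025 |R(-0.7)|=0.4978
Bisect:
  x_lo=-3.6367 |R|=3.2481  x_hi=-0.3282 |R|=0.7202
  mid=-1.98249 |R|=0.32765 →hi
  mid=-2.80961 |R|=1.03728 →lo
  mid=-2.39605 |R|=0.55515 →hi
  mid=-2.60283 |R|=0.75799 →hi
  mid=-2.70622 |R|=0.88718 →hi
  mid=-2.75791 |R|=0.95950 →hi
  mid=-2.78376 |R|=0.99769 →hi
  ...
  [-2.78537,-2.78517] ⇒ x*=-2.7853
Interval (-2.7853, 0).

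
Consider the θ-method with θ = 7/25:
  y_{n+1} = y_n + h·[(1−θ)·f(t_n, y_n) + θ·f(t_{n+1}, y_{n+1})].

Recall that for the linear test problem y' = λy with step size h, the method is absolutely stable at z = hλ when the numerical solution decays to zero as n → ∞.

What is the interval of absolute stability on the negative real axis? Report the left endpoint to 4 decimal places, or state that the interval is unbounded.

(-4.5455, 0).

Set f=λy, z=hλ:
  y_{n+1} = y_n + z·[18/25·y_n + 7/25·y_{n+1}] ⇒ (1 − 7/25z)y_{n+1} = (1 + 18/25z)y_n
  R(z) = (1 + 18/25z)/(1 − 7/25z).

Find x<0 with |R(x)|<1.
x=-1.13: |R|=0.1416
R=−1: 1+18/25x = −1+7/25x ⇒ -11/25x=2 ⇒ x=2/(-11/25)=-4.5455
Confirm numerically:
  x=-3.707: |R|=0.81898 <1
  x=-3.538: |R|=0.77732 <1
  x=-2.845: |R|=0.58355 <1
  x=-2.377: |R|=0.42715 <1
  x=-5.002: |R|=1.08368 >1
  x=-4.571: |R|=1.00493 >1
So |R|<1 on (-4.5455, 0).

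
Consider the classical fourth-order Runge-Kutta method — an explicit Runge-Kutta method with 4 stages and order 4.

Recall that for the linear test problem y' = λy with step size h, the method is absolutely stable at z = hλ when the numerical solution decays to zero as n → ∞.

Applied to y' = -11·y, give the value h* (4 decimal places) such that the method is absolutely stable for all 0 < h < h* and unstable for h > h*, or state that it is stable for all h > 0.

On y'=λy, z=hλ:
  order 4, 4-stage ⇒ R(z)=1+z+z^2/2+z^3/6+z^4/24
  (e.g. R(-0.79)=0.45611, |R|=0.45611)

Need |R(x)|<1, x<0.
x=-0.79: |R|=0.4561
|R(-2.69)|=0.8656 |R(-1.85)|=0.2940 |R(-1.55)|=0.2711
Bisect:
  x_lo=-3.3252 |R|=2.1695  x_hi=-0.3607 |R|=0.6972
  mid=-1.84293 |R|=0.29269 →hi
  mid=-2.58406 |R|=0.73663 →hi
  mid=-2.95462 |R|=1.28678 →lo
  mid=-2.76934 |R|=0.97621 →hi
  mid=-2.86198 |R|=1.12191 →lo
  mid=-2.81566 |R|=1.04675 →lo
  mid=-2.79250 |R|=1.01092 →lo
  ...
  [-2.78544,-2.78526] ⇒ x*=-2.7853
So |R|<1 on (-2.7853, 0).

(-2.7853,0); λ=-11 ⇒ h* = 0.2532.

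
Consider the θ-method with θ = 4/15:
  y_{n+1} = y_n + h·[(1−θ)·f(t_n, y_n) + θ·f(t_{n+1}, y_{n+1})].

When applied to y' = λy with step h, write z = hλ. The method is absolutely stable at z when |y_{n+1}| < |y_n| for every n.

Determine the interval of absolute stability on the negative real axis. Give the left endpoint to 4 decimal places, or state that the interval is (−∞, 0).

Test eqn y'=λy, z=hλ:
  y_{n+1} = y_n + z·[11/15·y_n + 4/15·y_{n+1}] ⇒ (1 − 4/15z)y_{n+1} = (1 + 11/15z)y_n
  R(z) = (1 + 11/15z)/(1 − 4/15z).

Need |R(x)|<1, x<0.
x=-0.53: |R|=0.5356
R=−1: 1+11/15x = −1+4/15x ⇒ -7/15x=2 ⇒ x=2/(-7/15)=-4.2857
Confirm numerically:
  x=-3.571: |R|=0.82916 <1
  x=-3.531: |R|=0.81860 <1
  x=-3.202: |R|=0.72720 <1
  x=-3.141: |R|=0.70929 <1
  x=-4.623: |R|=1.07049 >1
  x=-4.394: |R|=1.02327 >1
Interval (-4.2857, 0).

z∈(-4.2857,0).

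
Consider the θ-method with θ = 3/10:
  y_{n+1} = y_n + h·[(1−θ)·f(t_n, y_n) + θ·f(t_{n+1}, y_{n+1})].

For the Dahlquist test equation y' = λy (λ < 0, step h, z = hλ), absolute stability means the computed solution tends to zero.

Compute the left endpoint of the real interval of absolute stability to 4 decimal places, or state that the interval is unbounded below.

On y'=λy, z=hλ:
  y_{n+1} = y_n + z·[7/10·y_n + 3/10·y_{n+1}] ⇒ (1 − 3/10z)y_{n+1} = (1 + 7/10z)y_n
  R(z) = (1 + 7/10z)/(1 − 3/10z).

Boundary: |R(x)|=1, x<0.
x=-0.36: |R|=0.6751
R=−1: 1+7/10x = −1+3/10x ⇒ -2/5x=2 ⇒ x=2/(-2/5)=-5.0000
Confirm numerically:
  x=-4.913: |R|=0.98593 <1
  x=-3.534: |R|=0.71537 <1
  x=-2.727: |R|=0.49992 <1
  x=-2.252: |R|=0.34400 <1
  x=-5.415: |R|=1.06325 >1
  x=-5.188: |R|=1.02942 >1
  x=-5.044: |R|=1.00700 >1
Interval (-5.0000, 0).

left endpoint -5.0000.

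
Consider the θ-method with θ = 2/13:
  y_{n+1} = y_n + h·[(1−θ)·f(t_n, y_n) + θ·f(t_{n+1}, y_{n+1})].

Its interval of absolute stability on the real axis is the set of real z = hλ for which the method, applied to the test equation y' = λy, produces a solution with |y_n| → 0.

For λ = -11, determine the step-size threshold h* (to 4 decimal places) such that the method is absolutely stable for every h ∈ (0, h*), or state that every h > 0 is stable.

Set f=λy, z=hλ:
  y_{n+1} = y_n + z·[11/13·y_n + 2/13·y_{n+1}] ⇒ (1 − 2/13z)y_{n+1} = (1 + 11/13z)y_n
  so R(z) = (1 + 11/13z)/(1 − 2/13z).

Need |R(x)|<1, x<0.
x=-0.65: |R|=0.4091
R=−1: 1+11/13x = −1+2/13x ⇒ -9/13x=2 ⇒ x=2/(-9/13)=-2.8889
Confirm numerically:
  x=-2.048: |R|=0.55732 <1
  x=-1.589: |R|=0.27686 <1
  x=-1.277: |R|=0.06731 <1
  x=-1.210: |R|=0.02010 <1
  x=-3.418: |R|=1.24007 >1
  x=-3.280: |R|=1.17996 >1
  x=-3.058: |R|=1.07962 >1
So |R|<1 on (-2.8889, 0).

(-2.8889,0); λ=-11 ⇒ h* = (26/9)/11 = 0.2626.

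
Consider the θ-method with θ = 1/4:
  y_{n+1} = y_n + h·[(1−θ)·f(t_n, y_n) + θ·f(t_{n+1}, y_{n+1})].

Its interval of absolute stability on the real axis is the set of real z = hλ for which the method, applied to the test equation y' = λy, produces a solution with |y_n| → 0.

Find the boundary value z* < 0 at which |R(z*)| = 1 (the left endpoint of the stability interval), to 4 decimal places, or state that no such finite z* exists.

z* = -4.0000.

On y'=λy, z=hλ:
  y_{n+1} = y_n + z·[3/4·y_n + 1/4·y_{n+1}] ⇒ (1 − 1/4z)y_{n+1} = (1 + 3/4z)y_n
  so R(z) = (1 + 3/4z)/(1 − 1/4z).

Find x<0 with |R(x)|<1.
x=-1.07: |R|=0.1558
R=−1: 1+3/4x = −1+1/4x ⇒ -1/2x=2 ⇒ x=2/(-1/2)=-4.0000
Confirm numerically:
  x=-3.946: |R|=0.98641 <1
  x=-2.179: |R|=0.41058 <1
  x=-1.700: |R|=0.19298 <1
  x=-4.370: |R|=1.08841 >1
  x=-4.218: |R|=1.05305 >1
  x=-4.204: |R|=1.04973 >1
Interval (-4.0000, 0).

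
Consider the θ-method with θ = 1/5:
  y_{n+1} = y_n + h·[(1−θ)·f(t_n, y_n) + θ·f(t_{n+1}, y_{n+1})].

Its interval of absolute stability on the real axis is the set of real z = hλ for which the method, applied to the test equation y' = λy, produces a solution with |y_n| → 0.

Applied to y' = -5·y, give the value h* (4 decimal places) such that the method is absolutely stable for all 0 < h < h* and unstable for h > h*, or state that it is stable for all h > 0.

(-3.3333,0); λ=-5 ⇒ h* = (10/3)/5 = 0.6667.

Set f=λy, z=hλ:
  y_{n+1} = y_n + z·[4/5·y_n + 1/5·y_{n+1}] ⇒ (1 − 1/5z)y_{n+1} = (1 + 4/5z)y_n
  R(z) = (1 + 4/5z)/(1 − 1/5z).

Find x<0 with |R(x)|<1.
x=-0.72: |R|=0.3706
R=−1: 1+4/5x = −1+1/5x ⇒ -3/5x=2 ⇒ x=2/(-3/5)=-3.3333
Confirm numerically:
  x=-2.673: |R|=0.74182 <1
  x=-1.812: |R|=0.33001 <1
  x=-1.792: |R|=0.31920 <1
  x=-3.849: |R|=1.17482 >1
  x=-3.843: |R|=1.17291 >1
  x=-3.799: |R|=1.15877 >1
Interval (-3.3333, 0).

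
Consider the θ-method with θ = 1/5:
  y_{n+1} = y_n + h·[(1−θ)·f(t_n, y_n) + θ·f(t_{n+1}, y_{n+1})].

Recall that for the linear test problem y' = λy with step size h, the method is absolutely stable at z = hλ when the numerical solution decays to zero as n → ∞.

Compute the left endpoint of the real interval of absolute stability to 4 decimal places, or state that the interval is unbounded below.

left endpoint -3.3333.

With y'=λy (z=hλ):
  y_{n+1} = y_n + z·[4/5·y_n + 1/5·y_{n+1}] ⇒ (1 − 1/5z)y_{n+1} = (1 + 4/5z)y_n
  R(z) = (1 + 4/5z)/(1 − 1/5z).

Find x<0 with |R(x)|<1.
x=-0.92: |R|=0.2230
R=−1: 1+4/5x = −1+1/5x ⇒ -3/5x=2 ⇒ x=2/(-3/5)=-3.3333
Confirm numerically:
  x=-2.138: |R|=0.49762 <1
  x=-2.010: |R|=0.43367 <1
  x=-1.910: |R|=0.38205 <1
  x=-3.918: |R|=1.19668 >1
  x=-3.865: |R|=1.17992 >1
  x=-3.378: |R|=1.01599 >1
So |R|<1 on (-3.3333, 0).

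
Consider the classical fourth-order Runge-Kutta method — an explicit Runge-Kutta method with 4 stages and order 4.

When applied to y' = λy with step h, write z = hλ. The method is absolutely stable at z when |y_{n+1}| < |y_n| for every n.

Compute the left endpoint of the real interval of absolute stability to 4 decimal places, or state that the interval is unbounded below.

With y'=λy (z=hλ):
  order 4, 4-stage ⇒ R(z)=1+z+z^2/2+z^3/6+z^4/24
  (e.g. R(-1.33)=0.29272, |R|=0.29272)

Need |R(x)|<1, x<0.
x=-1.33: |R|=0.2927
|R(-3.11)|=1.6106 |R(-2.82)|=1.0536 |R(-2.06)|=0.3552
Bisect:
  x_lo=-3.2077 |R|=1.8475  x_hi=-0.1151 |R|=0.8913
  mid=-1.66141 |R|=0.27187 →hi
  mid=-2.43457 |R|=0.58778 →hi
  mid=-2.82116 |R|=1.05543 →lo
  mid=-2.62787 |R|=0.78746 →hi
  mid=-2.72451 |R|=0.91216 →hi
  mid=-2.77283 |R|=0.98138 →hi
  mid=-2.79700 |R|=1.01779 →lo
  mid=-2.78492 |R|=0.99943 →hi
  mid=-2.79096 |R|=1.00857 →lo
  mid=-2.78794 |R|=1.00399 →lo
  ...
  [-2.78548,-2.78529] ⇒ x*=-2.7853
Stable set (-2.7853, 0).

z* = -2.7853.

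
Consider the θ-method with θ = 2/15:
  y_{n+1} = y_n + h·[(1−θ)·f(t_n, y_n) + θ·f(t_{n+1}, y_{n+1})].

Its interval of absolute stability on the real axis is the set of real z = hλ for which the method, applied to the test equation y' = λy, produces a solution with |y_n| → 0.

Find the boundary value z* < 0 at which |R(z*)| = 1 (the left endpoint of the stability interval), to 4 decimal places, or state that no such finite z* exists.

z* = -2.7273.

Set f=λy, z=hλ:
  y_{n+1} = y_n + z·[13/15·y_n + 2/15·y_{n+1}] ⇒ (1 − 2/15z)y_{n+1} = (1 + 13/15z)y_n
  ⇒ R(z) = (1 + 13/15z)/(1 − 2/15z).

Need |R(x)|<1, x<0.
x=-1.42: |R|=0.1939
R=−1: 1+13/15x = −1+2/15x ⇒ -11/15x=2 ⇒ x=2/(-11/15)=-2.7273
Confirm numerically:
  x=-2.667: |R|=0.96739 <1
  x=-2.504: |R|=0.87725 <1
  x=-1.200: |R|=0.03448 <1
  x=-1.137: |R|=0.01268 <1
  x=-3.165: |R|=1.22574 >1
  x=-2.795: |R|=1.03618 >1
  x=-2.763: |R|=1.01915 >1
Interval (-2.7273, 0).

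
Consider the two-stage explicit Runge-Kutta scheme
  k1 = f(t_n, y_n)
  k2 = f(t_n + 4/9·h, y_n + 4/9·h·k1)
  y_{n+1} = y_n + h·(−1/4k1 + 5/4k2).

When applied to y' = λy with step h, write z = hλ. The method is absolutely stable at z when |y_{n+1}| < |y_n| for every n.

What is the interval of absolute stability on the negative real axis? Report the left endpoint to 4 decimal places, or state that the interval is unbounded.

(-1.8000, 0).

Test eqn y'=λy, z=hλ:
  k1=λy_n ⇒ h·k1=z·y_n;  k2=λ(1+4/9z)y_n ⇒ h·k2=z(1+4/9z)y_n
  y_{n+1}/y_n = 1 − 1/4z + 5/4z(1+4/9z) = 1 + z + 5/9z²
  R(z) = 1 + z + 5/9z².

Find x<0 with |R(x)|<1.
x=-0.89: |R|=0.5501
R=1: x+5/9x²=0 ⇒ x=−9/5=-1.8000; min R=1−1/(4·5/9)=0.5500>−1
Confirm numerically:
  x=-1.637: |R|=0.85176 <1
  x=-1.555: |R|=0.78835 <1
  x=-0.866: |R|=0.55064 <1
  x=-0.831: |R|=0.55265 <1
  x=-2.248: |R|=1.55950 >1
  x=-2.074: |R|=1.31571 >1
  x=-1.845: |R|=1.04613 >1
So |R|<1 on (-1.8000, 0).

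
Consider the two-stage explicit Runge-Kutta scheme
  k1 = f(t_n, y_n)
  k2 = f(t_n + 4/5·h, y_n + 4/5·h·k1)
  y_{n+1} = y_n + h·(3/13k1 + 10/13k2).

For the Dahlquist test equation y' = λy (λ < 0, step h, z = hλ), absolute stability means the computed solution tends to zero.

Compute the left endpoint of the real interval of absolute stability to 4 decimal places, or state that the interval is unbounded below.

z* = -1.6250.

With y'=λy (z=hλ):
  k1=λy_n ⇒ h·k1=z·y_n;  k2=λ(1+4/5z)y_n ⇒ h·k2=z(1+4/5z)y_n
  y_{n+1}/y_n = 1 + 3/13z + 10/13z(1+4/5z) = 1 + z + 8/13z²
  ⇒ R(z) = 1 + z + 8/13z².

Need |R(x)|<1, x<0.
x=-0.89: |R|=0.5974
R=1: x+8/13x²=0 ⇒ x=−13/8=-1.6250; min R=1−1/(4·8/13)=0.5938>−1
Confirm numerically:
  x=-1.274: |R|=0.72482 <1
  x=-1.146: |R|=0.66219 <1
  x=-1.120: |R|=0.65194 <1
  x=-0.667: |R|=0.60678 <1
  x=-2.018: |R|=1.48805 >1
  x=-1.679: |R|=1.05579 >1
Interval (-1.6250, 0).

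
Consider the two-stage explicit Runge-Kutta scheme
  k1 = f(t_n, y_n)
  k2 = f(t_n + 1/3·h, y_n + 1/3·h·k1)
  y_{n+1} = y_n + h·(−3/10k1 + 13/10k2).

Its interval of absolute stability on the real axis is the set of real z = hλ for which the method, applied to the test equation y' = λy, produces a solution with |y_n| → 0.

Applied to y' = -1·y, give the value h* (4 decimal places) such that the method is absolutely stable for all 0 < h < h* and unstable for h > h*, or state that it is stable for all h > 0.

With y'=λy (z=hλ):
  k1=λy_n ⇒ h·k1=z·y_n;  k2=λ(1+1/3z)y_n ⇒ h·k2=z(1+1/3z)y_n
  y_{n+1}/y_n = 1 − 3/10z + 13/10z(1+1/3z) = 1 + z + 13/30z²
  R(z) = 1 + z + 13/30z².

Boundary: |R(x)|=1, x<0.
x=-0.64: |R|=0.5375
R=1: x+13/30x²=0 ⇒ x=−30/13=-2.3077; min R=1−1/(4·13/30)=0.4231>−1
Confirm numerically:
  x=-2.108: |R|=0.81759 <1
  x=-2.025: |R|=0.75194 <1
  x=-2.020: |R|=0.74817 <1
  x=-1.230: |R|=0.42559 <1
  x=-2.492: |R|=1.19903 >1
  x=-2.457: |R|=1.15897 >1
  x=-2.379: |R|=1.07351 >1
Stable set (-2.3077, 0).

(-2.3077,0); λ=-1 ⇒ h* = (30/13)/1 = 2.3077.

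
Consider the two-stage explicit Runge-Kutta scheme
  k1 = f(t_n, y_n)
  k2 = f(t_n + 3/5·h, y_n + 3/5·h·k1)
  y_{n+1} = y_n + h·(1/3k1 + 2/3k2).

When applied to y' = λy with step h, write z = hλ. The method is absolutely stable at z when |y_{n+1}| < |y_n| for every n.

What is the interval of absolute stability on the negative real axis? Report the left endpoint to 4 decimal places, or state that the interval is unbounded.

z∈(-2.5000,0).

On y'=λy, z=hλ:
  k1=λy_n ⇒ h·k1=z·y_n;  k2=λ(1+3/5z)y_n ⇒ h·k2=z(1+3/5z)y_n
  y_{n+1}/y_n = 1 + 1/3z + 2/3z(1+3/5z) = 1 + z + 2/5z²
  ⇒ R(z) = 1 + z + 2/5z².

Need |R(x)|<1, x<0.
x=-1.28: |R|=0.3754
R=1: x+2/5x²=0 ⇒ x=−5/2=-2.5000; min R=1−1/(4·2/5)=0.3750>−1
Confirm numerically:
  x=-2.473: |R|=0.97329 <1
  x=-2.358: |R|=0.86607 <1
  x=-1.866: |R|=0.52678 <1
  x=-1.841: |R|=0.51471 <1
  x=-2.891: |R|=1.45215 >1
  x=-2.781: |R|=1.31258 >1
  x=-2.717: |R|=1.23584 >1
Interval (-2.5000, 0).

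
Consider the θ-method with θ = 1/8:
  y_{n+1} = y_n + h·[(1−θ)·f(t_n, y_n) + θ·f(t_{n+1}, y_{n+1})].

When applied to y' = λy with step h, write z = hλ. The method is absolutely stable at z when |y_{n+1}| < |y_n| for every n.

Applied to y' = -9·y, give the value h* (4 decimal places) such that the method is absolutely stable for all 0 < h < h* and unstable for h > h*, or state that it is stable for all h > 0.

Test eqn y'=λy, z=hλ:
  y_{n+1} = y_n + z·[7/8·y_n + 1/8·y_{n+1}] ⇒ (1 − 1/8z)y_{n+1} = (1 + 7/8z)y_n
  so R(z) = (1 + 7/8z)/(1 − 1/8z).

Solve |R(x)|<1 on ℝ⁻.
x=-1.71: |R|=0.4089
R=−1: 1+7/8x = −1+1/8x ⇒ -3/4x=2 ⇒ x=2/(-3/4)=-2.6667
Confirm numerically:
  x=-2.275: |R|=0.77129 <1
  x=-2.054: |R|=0.63437 <1
  x=-1.876: |R|=0.51964 <1
  x=-1.525: |R|=0.28084 <1
  x=-3.086: |R|=1.22695 >1
  x=-2.974: |R|=1.16803 >1
  x=-2.884: |R|=1.11981 >1
Stable set (-2.6667, 0).

(-2.6667,0); λ=-9 ⇒ h* = (8/3)/9 = 0.2963.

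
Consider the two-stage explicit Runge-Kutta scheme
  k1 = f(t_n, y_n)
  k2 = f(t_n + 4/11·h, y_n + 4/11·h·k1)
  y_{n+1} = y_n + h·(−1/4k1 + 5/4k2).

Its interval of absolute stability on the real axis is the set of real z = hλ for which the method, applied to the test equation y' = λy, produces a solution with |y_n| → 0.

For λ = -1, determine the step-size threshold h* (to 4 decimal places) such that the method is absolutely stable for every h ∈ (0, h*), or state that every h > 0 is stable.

(-2.2000,0); λ=-1 ⇒ h* = (11/5)/1 = 2.2000.

With y'=λy (z=hλ):
  k1=λy_n ⇒ h·k1=z·y_n;  k2=λ(1+4/11z)y_n ⇒ h·k2=z(1+4/11z)y_n
  y_{n+1}/y_n = 1 − 1/4z + 5/4z(1+4/11z) = 1 + z + 5/11z²
  ⇒ R(z) = 1 + z + 5/11z².

Need |R(x)|<1, x<0.
x=-1.55: |R|=0.5420
R=1: x+5/11x²=0 ⇒ x=−11/5=-2.2000; min R=1−1/(4·5/11)=0.4500>−1
Confirm numerically:
  x=-1.857: |R|=0.71048 <1
  x=-1.300: |R|=0.46818 <1
  x=-1.080: |R|=0.45018 <1
  x=-2.737: |R|=1.66808 >1
  x=-2.501: |R|=1.34218 >1
  x=-2.230: |R|=1.03041 >1
Interval (-2.2000, 0).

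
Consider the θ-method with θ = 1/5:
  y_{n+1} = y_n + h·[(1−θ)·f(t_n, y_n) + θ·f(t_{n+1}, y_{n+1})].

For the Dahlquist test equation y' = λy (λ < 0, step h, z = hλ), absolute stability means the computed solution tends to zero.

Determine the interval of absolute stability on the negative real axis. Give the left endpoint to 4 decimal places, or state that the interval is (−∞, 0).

Set f=λy, z=hλ:
  y_{n+1} = y_n + z·[4/5·y_n + 1/5·y_{n+1}] ⇒ (1 − 1/5z)y_{n+1} = (1 + 4/5z)y_n
  ⇒ R(z) = (1 + 4/5z)/(1 − 1/5z).

Find x<0 with |R(x)|<1.
x=-1.36: |R|=0.0692
R=−1: 1+4/5x = −1+1/5x ⇒ -3/5x=2 ⇒ x=2/(-3/5)=-3.3333
Confirm numerically:
  x=-2.220: |R|=0.53740 <1
  x=-2.148: |R|=0.50252 <1
  x=-2.028: |R|=0.44280 <1
  x=-3.829: |R|=1.16842 >1
  x=-3.808: |R|=1.16167 >1
  x=-3.564: |R|=1.08080 >1
So |R|<1 on (-3.3333, 0).

z∈(-3.3333,0).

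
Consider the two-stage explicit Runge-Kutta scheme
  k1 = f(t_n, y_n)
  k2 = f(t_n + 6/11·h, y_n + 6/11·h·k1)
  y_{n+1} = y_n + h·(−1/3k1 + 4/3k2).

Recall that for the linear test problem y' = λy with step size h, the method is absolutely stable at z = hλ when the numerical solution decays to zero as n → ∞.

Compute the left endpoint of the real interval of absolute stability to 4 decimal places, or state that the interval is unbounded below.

Set f=λy, z=hλ:
  k1=λy_n ⇒ h·k1=z·y_n;  k2=λ(1+6/11z)y_n ⇒ h·k2=z(1+6/11z)y_n
  y_{n+1}/y_n = 1 − 1/3z + 4/3z(1+6/11z) = 1 + z + 8/11z²
  Hence R(z) = 1 + z + 8/11z².

Boundary: |R(x)|=1, x<0.
x=-0.7: |R|=0.6564
R=1: x+8/11x²=0 ⇒ x=−11/8=-1.3750; min R=1−1/(4·8/11)=0.6562>−1
Confirm numerically:
  x=-0.976: |R|=0.71678 <1
  x=-0.752: |R|=0.65928 <1
  x=-0.674: |R|=0.65638 <1
  x=-0.636: |R|=0.65818 <1
  x=-1.926: |R|=1.77180 >1
  x=-1.820: |R|=1.58902 >1
  x=-1.541: |R|=1.18604 >1
So |R|<1 on (-1.3750, 0).

z* = -1.3750.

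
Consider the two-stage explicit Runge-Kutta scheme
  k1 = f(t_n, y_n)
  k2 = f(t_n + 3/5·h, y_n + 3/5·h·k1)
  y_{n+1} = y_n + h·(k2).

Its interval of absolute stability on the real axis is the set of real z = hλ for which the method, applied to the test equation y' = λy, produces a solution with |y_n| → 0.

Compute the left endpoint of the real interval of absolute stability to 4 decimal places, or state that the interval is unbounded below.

left endpoint -1.6667.

With y'=λy (z=hλ):
  k1=λy_n ⇒ h·k1=z·y_n;  k2=λ(1+3/5z)y_n ⇒ h·k2=z(1+3/5z)y_n
  y_{n+1}/y_n = 1 + z(1+3/5z) = 1 + z + 3/5z²
  Hence R(z) = 1 + z + 3/5z².

Solve |R(x)|<1 on ℝ⁻.
x=-0.86: |R|=0.5838
R=1: x+3/5x²=0 ⇒ x=−5/3=-1.6667; min R=1−1/(4·3/5)=0.5833>−1
Confirm numerically:
  x=-1.627: |R|=0.96128 <1
  x=-1.381: |R|=0.76330 <1
  x=-0.898: |R|=0.58584 <1
  x=-1.897: |R|=1.26217 >1
  x=-1.821: |R|=1.16862 >1
So |R|<1 on (-1.6667, 0).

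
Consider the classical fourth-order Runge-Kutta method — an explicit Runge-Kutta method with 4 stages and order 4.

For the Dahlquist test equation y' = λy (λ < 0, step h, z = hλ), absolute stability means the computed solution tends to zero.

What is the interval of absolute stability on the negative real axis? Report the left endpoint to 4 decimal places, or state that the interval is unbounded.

With y'=λy (z=hλ):
  order 4, 4-stage ⇒ R(z)=1+z+z^2/2+z^3/6+z^4/24
  (e.g. R(-1.44)=0.27830, |R|=0.27830)

Find x<0 with |R(x)|<1.
x=-1.44: |R|=0.2783
|R(-3.17)|=1.7528 |R(-2.37)|=0.5343 |R(-0.56)|=0.5716
Bisect:
  x_lo=-3.2227 |R|=1.8861  x_hi=-0.2477 |R|=0.7806
  mid=-1.73520 |R|=0.27724 →hi
  mid=-2.47894 |R|=0.62817 →hi
  mid=-2.85081 |R|=1.10335 →lo
  mid=-2.66487 |R|=0.83311 →hi
  mid=-2.75784 |R|=0.95939 →hi
  mid=-2.80432 |R|=1.02907 →lo
  mid=-2.78108 |R|=0.99367 →hi
  mid=-2.79270 |R|=1.01123 →lo
  mid=-2.78689 |R|=1.00241 →lo
  ...
  [-2.78544,-2.78526] ⇒ x*=-2.7853
Stable set (-2.7853, 0).

(-2.7853, 0).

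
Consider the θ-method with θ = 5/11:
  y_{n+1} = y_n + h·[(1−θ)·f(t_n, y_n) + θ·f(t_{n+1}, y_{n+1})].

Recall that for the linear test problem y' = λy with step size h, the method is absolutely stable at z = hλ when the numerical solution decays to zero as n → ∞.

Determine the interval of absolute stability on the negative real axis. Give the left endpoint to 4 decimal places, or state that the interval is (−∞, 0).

On y'=λy, z=hλ:
  y_{n+1} = y_n + z·[6/11·y_n + 5/11·y_{n+1}] ⇒ (1 − 5/11z)y_{n+1} = (1 + 6/11z)y_n
  R(z) = (1 + 6/11z)/(1 − 5/11z).

Need |R(x)|<1, x<0.
x=-0.9: |R|=0.3613
R=−1: 1+6/11x = −1+5/11x ⇒ -1/11x=2 ⇒ x=2/(-1/11)=-22.0000
Confirm numerically:
  x=-20.730: |R|=0.98892 <1
  x=-20.596: |R|=0.98768 <1
  x=-19.365: |R|=0.97556 <1
  x=-22.303: |R|=1.00247 >1
  x=-22.225: |R|=1.00184 >1
Stable set (-22.0000, 0).

z∈(-22.0000,0).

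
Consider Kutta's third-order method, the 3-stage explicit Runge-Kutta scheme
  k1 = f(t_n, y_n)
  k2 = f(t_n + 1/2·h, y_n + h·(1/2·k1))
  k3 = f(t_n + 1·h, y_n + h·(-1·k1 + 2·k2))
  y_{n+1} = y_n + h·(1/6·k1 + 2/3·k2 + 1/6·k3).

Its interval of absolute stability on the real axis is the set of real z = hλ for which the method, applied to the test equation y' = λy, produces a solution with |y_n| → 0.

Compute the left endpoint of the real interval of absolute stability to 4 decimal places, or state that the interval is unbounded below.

z* = -2.5127.

Test eqn y'=λy, z=hλ:
  order 3, 3-stage ⇒ R(z)=1+z+z^2/2+z^3/6
  (e.g. R(-1.67)=-0.05179, |R|=0.05179)

Solve |R(x)|<1 on ℝ⁻.
x=-1.67: |R|=0.0518
|R(-1.88)|=0.2202 |R(-1.6)|=0.0027 |R(-1.43)|=0.1051
Bisect:
  x_lo=-3.0148 |R|=2.0372  x_hi=-0.1244 |R|=0.8830
  mid=-1.56961 |R|=0.01772 →hi
  mid=-2.29220 |R|=0.67238 →hi
  mid=-2.65349 |R|=1.24686 →lo
  mid=-2.47285 |R|=0.93559 →hi
  mid=-2.56317 |R|=1.08485 →lo
  mid=-2.51801 |R|=1.00867 →lo
  mid=-2.49543 |R|=0.97175 →hi
  mid=-2.50672 |R|=0.99011 →hi
  ...
  [-2.51289,-2.51271] ⇒ x*=-2.5127
Stable set (-2.5127, 0).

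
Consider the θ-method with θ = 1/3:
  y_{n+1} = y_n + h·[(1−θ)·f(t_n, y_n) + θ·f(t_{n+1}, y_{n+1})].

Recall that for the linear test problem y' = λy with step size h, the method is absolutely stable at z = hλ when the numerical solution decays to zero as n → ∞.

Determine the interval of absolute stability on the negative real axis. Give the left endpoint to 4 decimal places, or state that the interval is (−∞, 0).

(-6.0000, 0).

On y'=λy, z=hλ:
  y_{n+1} = y_n + z·[2/3·y_n + 1/3·y_{n+1}] ⇒ (1 − 1/3z)y_{n+1} = (1 + 2/3z)y_n
  ⇒ R(z) = (1 + 2/3z)/(1 − 1/3z).

Solve |R(x)|<1 on ℝ⁻.
x=-1.06: |R|=0.2167
R=−1: 1+2/3x = −1+1/3x ⇒ -1/3x=2 ⇒ x=2/(-1/3)=-6.0000
Confirm numerically:
  x=-4.902: |R|=0.86105 <1
  x=-4.856: |R|=0.85438 <1
  x=-4.314: |R|=0.76948 <1
  x=-3.504: |R|=0.61624 <1
  x=-6.325: |R|=1.03485 >1
  x=-6.169: |R|=1.01843 >1
Interval (-6.0000, 0).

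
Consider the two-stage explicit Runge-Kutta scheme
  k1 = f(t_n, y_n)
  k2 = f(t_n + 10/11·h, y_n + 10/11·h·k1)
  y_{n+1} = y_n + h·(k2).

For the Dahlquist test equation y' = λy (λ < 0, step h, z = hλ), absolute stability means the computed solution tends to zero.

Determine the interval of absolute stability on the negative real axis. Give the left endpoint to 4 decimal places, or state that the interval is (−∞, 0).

On y'=λy, z=hλ:
  k1=λy_n ⇒ h·k1=z·y_n;  k2=λ(1+10/11z)y_n ⇒ h·k2=z(1+10/11z)y_n
  y_{n+1}/y_n = 1 + z(1+10/11z) = 1 + z + 10/11z²
  Hence R(z) = 1 + z + 10/11z².

Solve |R(x)|<1 on ℝ⁻.
x=-0.5: |R|=0.7273
R=1: x+10/11x²=0 ⇒ x=−11/10=-1.1000; min R=1−1/(4·10/11)=0.7250>−1
Confirm numerically:
  x=-0.817: |R|=0.78981 <1
  x=-0.722: |R|=0.75189 <1
  x=-0.570: |R|=0.72536 <1
  x=-0.535: |R|=0.72520 <1
  x=-1.644: |R|=1.81303 >1
  x=-1.547: |R|=1.62864 >1
  x=-1.379: |R|=1.34976 >1
So |R|<1 on (-1.1000, 0).

z∈(-1.1000,0).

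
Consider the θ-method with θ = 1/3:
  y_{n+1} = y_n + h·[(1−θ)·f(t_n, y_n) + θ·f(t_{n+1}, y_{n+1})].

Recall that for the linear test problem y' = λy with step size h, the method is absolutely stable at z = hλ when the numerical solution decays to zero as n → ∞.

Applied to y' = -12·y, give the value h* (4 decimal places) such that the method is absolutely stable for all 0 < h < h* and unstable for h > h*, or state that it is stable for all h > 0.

(-6.0000,0); λ=-12 ⇒ h* = (6)/12 = 0.5000.

On y'=λy, z=hλ:
  y_{n+1} = y_n + z·[2/3·y_n + 1/3·y_{n+1}] ⇒ (1 − 1/3z)y_{n+1} = (1 + 2/3z)y_n
  Hence R(z) = (1 + 2/3z)/(1 − 1/3z).

Need |R(x)|<1, x<0.
x=-1.72: |R|=0.0932
R=−1: 1+2/3x = −1+1/3x ⇒ -1/3x=2 ⇒ x=2/(-1/3)=-6.0000
Confirm numerically:
  x=-5.899: |R|=0.98865 <1
  x=-5.287: |R|=0.91396 <1
  x=-4.449: |R|=0.79178 <1
  x=-3.410: |R|=0.59594 <1
  x=-6.444: |R|=1.04701 >1
  x=-6.166: |R|=1.01811 >1
  x=-6.078: |R|=1.00859 >1
Stable set (-6.0000, 0).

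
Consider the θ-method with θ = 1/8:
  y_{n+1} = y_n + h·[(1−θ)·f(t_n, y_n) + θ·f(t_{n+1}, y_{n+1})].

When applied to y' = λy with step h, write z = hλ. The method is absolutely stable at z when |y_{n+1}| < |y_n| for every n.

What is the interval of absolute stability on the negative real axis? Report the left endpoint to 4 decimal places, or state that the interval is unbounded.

Set f=λy, z=hλ:
  y_{n+1} = y_n + z·[7/8·y_n + 1/8·y_{n+1}] ⇒ (1 − 1/8z)y_{n+1} = (1 + 7/8z)y_n
  ⇒ R(z) = (1 + 7/8z)/(1 − 1/8z).

Find x<0 with |R(x)|<1.
x=-0.76: |R|=0.3059
R=−1: 1+7/8x = −1+1/8x ⇒ -3/4x=2 ⇒ x=2/(-3/4)=-2.6667
Confirm numerically:
  x=-2.602: |R|=0.96340 <1
  x=-2.378: |R|=0.83311 <1
  x=-2.186: |R|=0.71687 <1
  x=-2.133: |R|=0.68400 <1
  x=-3.245: |R|=1.30858 >1
  x=-3.163: |R|=1.26677 >1
  x=-2.764: |R|=1.05425 >1
Stable set (-2.6667, 0).

z∈(-2.6667,0).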